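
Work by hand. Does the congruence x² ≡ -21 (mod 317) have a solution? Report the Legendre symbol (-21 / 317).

Euler's criterion: (-21/317) ≡ 296^158 (mod 317).
296^2 ≡ 124 (mod 317)
296^4 ≡ 160 (mod 317)
296^8 ≡ 240 (mod 317)
296^16 ≡ 223 (mod 317)
296^32 ≡ 277 (mod 317)
296^64 ≡ 15 (mod 317)
296^128 ≡ 225 (mod 317)
296^158 = 296^(128+16+8+4+2) ≡ 316 (mod 317).
Result is 316 ≡ −1, so (-21/317) = −1.

-1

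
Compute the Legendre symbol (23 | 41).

Euler's criterion: (23/41) ≡ 23^20 (mod 41).
23^2 ≡ 37 (mod 41)
23^4 ≡ 16 (mod 41)
23^8 ≡ 10 (mod 41)
23^16 ≡ 18 (mod 41)
23^20 = 23^(16+4) ≡ 1 (mod 41).
Result is 1, so (23/41) = 1.

1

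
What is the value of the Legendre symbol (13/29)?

1

Reciprocity: 13 ≡ 1 and 29 ≡ 1 (mod 4), so (13/29) = +(29/13).
Reduce top mod 13: now compute (3/13).
Reciprocity: 3 ≡ 3 and 13 ≡ 1 (mod 4), so (3/13) = +(13/3).
Reduce top mod 3: now compute (1/3).
Reached (1/3) = 1. Collecting the sign flips along the way, the symbol is +1.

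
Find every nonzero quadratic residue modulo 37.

Square k = 1,…,18 (k and 37−k give the same square):
1²=1, 2²=4, 3²=9, 4²=16, 5²=25, 6²=36, 7²≡12, 8²≡27, 9²≡7, 10²≡26, 11²≡10, 12²≡33, 13²≡21, 14²≡11, 15²≡3, 16²≡34, 17²≡30, 18²≡28 (mod 37).
So the quadratic residues mod 37 are {1, 3, 4, 7, 9, 10, 11, 12, 16, 21, 25, 26, 27, 28, 30, 33, 34, 36}.

1, 3, 4, 7, 9, 10, 11, 12, 16, 21, 25, 26, 27, 28, 30, 33, 34, 36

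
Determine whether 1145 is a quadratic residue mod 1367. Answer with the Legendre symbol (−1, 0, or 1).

1

Reciprocity: 1145 ≡ 1 and 1367 ≡ 3 (mod 4), so (1145/1367) = +(1367/1145).
Reduce top mod 1145: now compute (222/1145).
Pull out 2: since 1145 ≡ 1 (mod 8), (2/1145) = +1.
Reciprocity: 111 ≡ 3 and 1145 ≡ 1 (mod 4), so (111/1145) = +(1145/111).
Reduce top mod 111: now compute (35/111).
Reciprocity: 35 ≡ 3 and 111 ≡ 3 (mod 4), so (35/111) = −(111/35).
Reduce top mod 35: now compute (6/35).
Pull out 2: since 35 ≡ 3 (mod 8), (2/35) = -1.
Reciprocity: 3 ≡ 3 and 35 ≡ 3 (mod 4), so (3/35) = −(35/3).
Reduce top mod 3: now compute (2/3).
Pull out 2: since 3 ≡ 3 (mod 8), (2/3) = -1.
Reached (1/3) = 1. Collecting the sign flips along the way, the symbol is +1.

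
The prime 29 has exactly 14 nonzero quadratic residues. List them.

Square k = 1,…,14 (k and 29−k give the same square):
1²=1, 2²=4, 3²=9, 4²=16, 5²=25, 6²≡7, 7²≡20, 8²≡6, 9²≡23, 10²≡13, 11²≡5, 12²≡28, 13²≡24, 14²≡22 (mod 29).
So the quadratic residues mod 29 are {1, 4, 5, 6, 7, 9, 13, 16, 20, 22, 23, 24, 25, 28}.

1 4 5 6 7 9 13 16 20 22 23 24 25 28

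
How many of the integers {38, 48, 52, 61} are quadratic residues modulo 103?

3

(38/103) = +1 → QR.
(48/103) = -1 → non-residue.
(52/103) = +1 → QR.
(61/103) = +1 → QR.
Total quadratic residues among the 4: 3.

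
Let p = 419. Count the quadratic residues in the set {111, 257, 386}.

3

(111/419) = +1 → QR.
(257/419) = +1 → QR.
(386/419) = +1 → QR.
Total quadratic residues among the 3: 3.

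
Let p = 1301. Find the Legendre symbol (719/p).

-1

Reciprocity: 719 ≡ 3 and 1301 ≡ 1 (mod 4), so (719/1301) = +(1301/719).
Reduce top mod 719: now compute (582/719).
Pull out 2: since 719 ≡ 7 (mod 8), (2/719) = +1.
Reciprocity: 291 ≡ 3 and 719 ≡ 3 (mod 4), so (291/719) = −(719/291).
Reduce top mod 291: now compute (137/291).
Reciprocity: 137 ≡ 1 and 291 ≡ 3 (mod 4), so (137/291) = +(291/137).
Reduce top mod 137: now compute (17/137).
Reciprocity: 17 ≡ 1 and 137 ≡ 1 (mod 4), so (17/137) = +(137/17).
Reduce top mod 17: now compute (1/17).
Reached (1/17) = 1. Collecting the sign flips along the way, the symbol is -1.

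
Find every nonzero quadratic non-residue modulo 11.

Square k = 1,…,5 (k and 11−k give the same square):
1²=1, 2²=4, 3²=9, 4²≡5, 5²≡3 (mod 11).
The residues are {1, 3, 4, 5, 9}; the non-residues are the remaining 5 nonzero classes.

2,6,7,8,10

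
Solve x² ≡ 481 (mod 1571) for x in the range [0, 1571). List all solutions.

673, 898

Since 1571 ≡ 3 (mod 4), a square root of 481 is 481^((1571+1)/4) = 481^393 mod 1571.
Repeated squaring: 481^2≡424, 481^4≡682, 481^8≡108, 481^16≡667, 481^32≡296, 481^64≡1211, 481^128≡778, 481^256≡449 (mod 1571).
481^393 = 481^(256+128+8+1) ≡ 673 (mod 1571).
Check: 673² = 452929 ≡ 481 (mod 1571). The two roots are 673 and 898.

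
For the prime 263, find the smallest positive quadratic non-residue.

(2/263) = +1, so 2 is a residue.
(3/263) = +1, so 3 is a residue.
(4/263) = +1, so 4 is a residue.
(5/263) = −1, so 5 is the smallest positive non-residue mod 263.

5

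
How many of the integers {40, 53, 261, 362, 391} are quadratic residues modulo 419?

(40/419) = -1 → non-residue.
(53/419) = -1 → non-residue.
(261/419) = +1 → QR.
(362/419) = +1 → QR.
(391/419) = -1 → non-residue.
Total quadratic residues among the 5: 2.

2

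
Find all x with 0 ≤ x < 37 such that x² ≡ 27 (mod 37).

37 ≡ 1 (mod 4), so we find a root by search.
Trying successive values, 8² = 64 ≡ 27 (mod 37). The other root is 37 − 8 = 29.

8, 29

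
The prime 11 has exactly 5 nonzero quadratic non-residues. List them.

Square k = 1,…,5 (k and 11−k give the same square):
1²=1, 2²=4, 3²=9, 4²≡5, 5²≡3 (mod 11).
The residues are {1, 3, 4, 5, 9}; the non-residues are the remaining 5 nonzero classes.

2,6,7,8,10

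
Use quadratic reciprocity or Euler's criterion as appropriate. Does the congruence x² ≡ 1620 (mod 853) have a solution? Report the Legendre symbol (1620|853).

-1

First reduce: 1620 ≡ 767 (mod 853).
Reciprocity: 767 ≡ 3 and 853 ≡ 1 (mod 4), so (767/853) = +(853/767).
Reduce top mod 767: now compute (86/767).
Pull out 2: since 767 ≡ 7 (mod 8), (2/767) = +1.
Reciprocity: 43 ≡ 3 and 767 ≡ 3 (mod 4), so (43/767) = −(767/43).
Reduce top mod 43: now compute (36/43).
Pull out 2^2: since 43 ≡ 3 (mod 8), (2/43) = -1, so (2/43)^2 = +1.
Reciprocity: 9 ≡ 1 and 43 ≡ 3 (mod 4), so (9/43) = +(43/9).
Reduce top mod 9: now compute (7/9).
Reciprocity: 7 ≡ 3 and 9 ≡ 1 (mod 4), so (7/9) = +(9/7).
Reduce top mod 7: now compute (2/7).
Pull out 2: since 7 ≡ 7 (mod 8), (2/7) = +1.
Reached (1/7) = 1. Collecting the sign flips along the way, the symbol is -1.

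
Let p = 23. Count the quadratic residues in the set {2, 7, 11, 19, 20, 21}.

1

(2/23) = +1 → QR.
(7/23) = -1 → non-residue.
(11/23) = -1 → non-residue.
(19/23) = -1 → non-residue.
(20/23) = -1 → non-residue.
(21/23) = -1 → non-residue.
Total quadratic residues among the 6: 1.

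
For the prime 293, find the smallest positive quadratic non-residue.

2

(2/293) = −1, so 2 is the smallest positive non-residue mod 293.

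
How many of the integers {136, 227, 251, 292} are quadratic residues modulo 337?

2

(136/337) = -1 → non-residue.
(227/337) = +1 → QR.
(251/337) = +1 → QR.
(292/337) = -1 → non-residue.
Total quadratic residues among the 4: 2.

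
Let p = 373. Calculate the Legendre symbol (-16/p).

1

First reduce: -16 ≡ 357 (mod 373).
Reciprocity: 357 ≡ 1 and 373 ≡ 1 (mod 4), so (357/373) = +(373/357).
Reduce top mod 357: now compute (16/357).
Pull out 2^4: since 357 ≡ 5 (mod 8), (2/357) = -1, so (2/357)^4 = +1.
Reached (1/357) = 1. Collecting the sign flips along the way, the symbol is +1.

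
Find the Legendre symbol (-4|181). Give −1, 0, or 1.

1

Euler's criterion: (-4/181) ≡ 177^90 (mod 181).
177^2 ≡ 16 (mod 181)
177^4 ≡ 75 (mod 181)
177^8 ≡ 14 (mod 181)
177^16 ≡ 15 (mod 181)
177^32 ≡ 44 (mod 181)
177^64 ≡ 126 (mod 181)
177^90 = 177^(64+16+8+2) ≡ 1 (mod 181).
Result is 1, so (-4/181) = 1.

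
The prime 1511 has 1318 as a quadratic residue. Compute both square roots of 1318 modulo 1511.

463, 1048

Since 1511 ≡ 3 (mod 4), a square root of 1318 is 1318^((1511+1)/4) = 1318^378 mod 1511.
Repeated squaring: 1318^2≡985, 1318^4≡163, 1318^8≡882, 1318^16≡1270, 1318^32≡663, 1318^64≡1379, 1318^128≡803, 1318^256≡1123 (mod 1511).
1318^378 = 1318^(256+64+32+16+8+2) ≡ 1048 (mod 1511).
Check: 1048² = 1098304 ≡ 1318 (mod 1511). The two roots are 463 and 1048.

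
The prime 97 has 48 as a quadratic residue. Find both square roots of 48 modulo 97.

40, 57

97 ≡ 1 (mod 4), so we find a root by search.
Trying successive values, 40² = 1600 ≡ 48 (mod 97). The other root is 97 − 40 = 57.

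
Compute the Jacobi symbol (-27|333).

First reduce: -27 ≡ 306 (mod 333).
Pull out 2: since 333 ≡ 5 (mod 8), (2/333) = -1.
Reciprocity: 153 ≡ 1 and 333 ≡ 1 (mod 4), so (153/333) = +(333/153).
Reduce top mod 153: now compute (27/153).
Reciprocity: 27 ≡ 3 and 153 ≡ 1 (mod 4), so (27/153) = +(153/27).
Reduce top mod 27: now compute (18/27).
Pull out 2: since 27 ≡ 3 (mod 8), (2/27) = -1.
Reciprocity: 9 ≡ 1 and 27 ≡ 3 (mod 4), so (9/27) = +(27/9).
Reduce top mod 9: now compute (0/9).
Top reduces to 0: gcd > 1, so the symbol is 0.

0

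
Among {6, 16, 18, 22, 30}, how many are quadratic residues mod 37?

(6/37) = -1 → non-residue.
(16/37) = +1 → QR.
(18/37) = -1 → non-residue.
(22/37) = -1 → non-residue.
(30/37) = +1 → QR.
Total quadratic residues among the 5: 2.

2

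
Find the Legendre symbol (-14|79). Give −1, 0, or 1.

First reduce: -14 ≡ 65 (mod 79).
Reciprocity: 65 ≡ 1 and 79 ≡ 3 (mod 4), so (65/79) = +(79/65).
Reduce top mod 65: now compute (14/65).
Pull out 2: since 65 ≡ 1 (mod 8), (2/65) = +1.
Reciprocity: 7 ≡ 3 and 65 ≡ 1 (mod 4), so (7/65) = +(65/7).
Reduce top mod 7: now compute (2/7).
Pull out 2: since 7 ≡ 7 (mod 8), (2/7) = +1.
Reached (1/7) = 1. Collecting the sign flips along the way, the symbol is +1.

1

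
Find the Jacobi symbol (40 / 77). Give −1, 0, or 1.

1

Pull out 2^3: since 77 ≡ 5 (mod 8), (2/77) = -1, so (2/77)^3 = -1.
Reciprocity: 5 ≡ 1 and 77 ≡ 1 (mod 4), so (5/77) = +(77/5).
Reduce top mod 5: now compute (2/5).
Pull out 2: since 5 ≡ 5 (mod 8), (2/5) = -1.
Reached (1/5) = 1. Collecting the sign flips along the way, the symbol is +1.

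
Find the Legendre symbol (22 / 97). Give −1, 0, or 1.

1

Pull out 2: since 97 ≡ 1 (mod 8), (2/97) = +1.
Reciprocity: 11 ≡ 3 and 97 ≡ 1 (mod 4), so (11/97) = +(97/11).
Reduce top mod 11: now compute (9/11).
Reciprocity: 9 ≡ 1 and 11 ≡ 3 (mod 4), so (9/11) = +(11/9).
Reduce top mod 9: now compute (2/9).
Pull out 2: since 9 ≡ 1 (mod 8), (2/9) = +1.
Reached (1/9) = 1. Collecting the sign flips along the way, the symbol is +1.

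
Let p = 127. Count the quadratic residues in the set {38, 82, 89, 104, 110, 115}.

4

(38/127) = +1 → QR.
(82/127) = +1 → QR.
(89/127) = -1 → non-residue.
(104/127) = +1 → QR.
(110/127) = -1 → non-residue.
(115/127) = +1 → QR.
Total quadratic residues among the 6: 4.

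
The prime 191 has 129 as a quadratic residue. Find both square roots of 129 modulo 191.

Since 191 ≡ 3 (mod 4), a square root of 129 is 129^((191+1)/4) = 129^48 mod 191.
Repeated squaring: 129^2≡24, 129^4≡3, 129^8≡9, 129^16≡81, 129^32≡67 (mod 191).
129^48 = 129^(32+16) ≡ 79 (mod 191).
Check: 79² = 6241 ≡ 129 (mod 191). The two roots are 79 and 112.

79, 112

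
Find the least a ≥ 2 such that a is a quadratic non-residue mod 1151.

(2/1151) = +1, so 2 is a residue.
(3/1151) = +1, so 3 is a residue.
(4/1151) = +1, so 4 is a residue.
(5/1151) = +1, so 5 is a residue.
(6/1151) = +1, so 6 is a residue.
(7/1151) = +1, so 7 is a residue.
(8/1151) = +1, so 8 is a residue.
(9/1151) = +1, so 9 is a residue.
(10/1151) = +1, so 10 is a residue.
(11/1151) = +1, so 11 is a residue.
(12/1151) = +1, so 12 is a residue.
(13/1151) = −1, so 13 is the smallest positive non-residue mod 1151.

13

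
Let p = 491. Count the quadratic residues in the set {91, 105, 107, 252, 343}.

(91/491) = -1 → non-residue.
(105/491) = -1 → non-residue.
(107/491) = +1 → QR.
(252/491) = -1 → non-residue.
(343/491) = -1 → non-residue.
Total quadratic residues among the 5: 1.

1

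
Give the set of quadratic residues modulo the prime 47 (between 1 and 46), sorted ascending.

1, 2, 3, 4, 6, 7, 8, 9, 12, 14, 16, 17, 18, 21, 24, 25, 27, 28, 32, 34, 36, 37, 42

Square k = 1,…,23 (k and 47−k give the same square):
1²=1, 2²=4, 3²=9, 4²=16, 5²=25, 6²=36, 7²≡2, 8²≡17, 9²≡34, 10²≡6, 11²≡27, 12²≡3, 13²≡28, 14²≡8, 15²≡37, 16²≡21, 17²≡7, 18²≡42, 19²≡32, 20²≡24, 21²≡18, 22²≡14, 23²≡12 (mod 47).
So the quadratic residues mod 47 are {1, 2, 3, 4, 6, 7, 8, 9, 12, 14, 16, 17, 18, 21, 24, 25, 27, 28, 32, 34, 36, 37, 42}.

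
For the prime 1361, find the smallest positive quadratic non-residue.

3

(2/1361) = +1, so 2 is a residue.
(3/1361) = −1, so 3 is the smallest positive non-residue mod 1361.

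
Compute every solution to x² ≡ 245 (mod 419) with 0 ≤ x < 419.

Since 419 ≡ 3 (mod 4), a square root of 245 is 245^((419+1)/4) = 245^105 mod 419.
Repeated squaring: 245^2≡108, 245^4≡351, 245^8≡15, 245^16≡225, 245^32≡345, 245^64≡29 (mod 419).
245^105 = 245^(64+32+8+1) ≡ 287 (mod 419).
Check: 287² = 82369 ≡ 245 (mod 419). The two roots are 132 and 287.

132, 287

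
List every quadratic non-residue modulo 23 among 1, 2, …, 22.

5,7,10,11,14,15,17,19,20,21,22

Square k = 1,…,11 (k and 23−k give the same square):
1²=1, 2²=4, 3²=9, 4²=16, 5²≡2, 6²≡13, 7²≡3, 8²≡18, 9²≡12, 10²≡8, 11²≡6 (mod 23).
The residues are {1, 2, 3, 4, 6, 8, 9, 12, 13, 16, 18}; the non-residues are the remaining 11 nonzero classes.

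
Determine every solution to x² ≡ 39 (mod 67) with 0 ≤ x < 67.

Since 67 ≡ 3 (mod 4), a square root of 39 is 39^((67+1)/4) = 39^17 mod 67.
Repeated squaring: 39^2≡47, 39^4≡65, 39^8≡4, 39^16≡16 (mod 67).
39^17 = 39^(16+1) ≡ 21 (mod 67).
Check: 21² = 441 ≡ 39 (mod 67). The two roots are 21 and 46.

21, 46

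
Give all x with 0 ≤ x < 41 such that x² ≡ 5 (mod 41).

41 ≡ 1 (mod 4), so we find a root by search.
Trying successive values, 13² = 169 ≡ 5 (mod 41). The other root is 41 − 13 = 28.

13, 28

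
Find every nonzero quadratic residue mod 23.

Square k = 1,…,11 (k and 23−k give the same square):
1²=1, 2²=4, 3²=9, 4²=16, 5²≡2, 6²≡13, 7²≡3, 8²≡18, 9²≡12, 10²≡8, 11²≡6 (mod 23).
So the quadratic residues mod 23 are {1, 2, 3, 4, 6, 8, 9, 12, 13, 16, 18}.

1,2,3,4,6,8,9,12,13,16,18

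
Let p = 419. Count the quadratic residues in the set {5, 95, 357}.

(5/419) = +1 → QR.
(95/419) = -1 → non-residue.
(357/419) = -1 → non-residue.
Total quadratic residues among the 3: 1.

1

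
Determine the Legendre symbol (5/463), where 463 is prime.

Euler's criterion: (5/463) ≡ 5^231 (mod 463).
5^2 ≡ 25 (mod 463)
5^4 ≡ 162 (mod 463)
5^8 ≡ 316 (mod 463)
5^16 ≡ 311 (mod 463)
5^32 ≡ 417 (mod 463)
5^64 ≡ 264 (mod 463)
5^128 ≡ 246 (mod 463)
5^231 = 5^(128+64+32+4+2+1) ≡ 462 (mod 463).
Result is 462 ≡ −1, so (5/463) = −1.

-1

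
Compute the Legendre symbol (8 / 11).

Pull out 2^3: since 11 ≡ 3 (mod 8), (2/11) = -1, so (2/11)^3 = -1.
Reached (1/11) = 1. Collecting the sign flips along the way, the symbol is -1.

-1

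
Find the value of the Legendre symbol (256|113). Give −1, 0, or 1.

1

Euler's criterion: (256/113) ≡ 30^56 (mod 113).
30^2 ≡ 109 (mod 113)
30^4 ≡ 16 (mod 113)
30^8 ≡ 30 (mod 113)
30^16 ≡ 109 (mod 113)
30^32 ≡ 16 (mod 113)
30^56 = 30^(32+16+8) ≡ 1 (mod 113).
Result is 1, so (256/113) = 1.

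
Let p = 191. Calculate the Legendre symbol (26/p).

Euler's criterion: (26/191) ≡ 26^95 (mod 191).
26^2 ≡ 103 (mod 191)
26^4 ≡ 104 (mod 191)
26^8 ≡ 120 (mod 191)
26^16 ≡ 75 (mod 191)
26^32 ≡ 86 (mod 191)
26^64 ≡ 138 (mod 191)
26^95 = 26^(64+16+8+4+2+1) ≡ 1 (mod 191).
Result is 1, so (26/191) = 1.

1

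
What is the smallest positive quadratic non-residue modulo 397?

(2/397) = −1, so 2 is the smallest positive non-residue mod 397.

2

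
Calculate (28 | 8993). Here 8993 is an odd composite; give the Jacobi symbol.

Pull out 2^2: since 8993 ≡ 1 (mod 8), (2/8993) = +1, so (2/8993)^2 = +1.
Reciprocity: 7 ≡ 3 and 8993 ≡ 1 (mod 4), so (7/8993) = +(8993/7).
Reduce top mod 7: now compute (5/7).
Reciprocity: 5 ≡ 1 and 7 ≡ 3 (mod 4), so (5/7) = +(7/5).
Reduce top mod 5: now compute (2/5).
Pull out 2: since 5 ≡ 5 (mod 8), (2/5) = -1.
Reached (1/5) = 1. Collecting the sign flips along the way, the symbol is -1.

-1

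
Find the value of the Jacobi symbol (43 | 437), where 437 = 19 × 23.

Reciprocity: 43 ≡ 3 and 437 ≡ 1 (mod 4), so (43/437) = +(437/43).
Reduce top mod 43: now compute (7/43).
Reciprocity: 7 ≡ 3 and 43 ≡ 3 (mod 4), so (7/43) = −(43/7).
Reduce top mod 7: now compute (1/7).
Reached (1/7) = 1. Collecting the sign flips along the way, the symbol is -1.

-1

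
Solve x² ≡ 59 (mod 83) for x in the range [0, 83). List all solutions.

Since 83 ≡ 3 (mod 4), a square root of 59 is 59^((83+1)/4) = 59^21 mod 83.
Repeated squaring: 59^2≡78, 59^4≡25, 59^8≡44, 59^16≡27 (mod 83).
59^21 = 59^(16+4+1) ≡ 68 (mod 83).
Check: 68² = 4624 ≡ 59 (mod 83). The two roots are 15 and 68.

15, 68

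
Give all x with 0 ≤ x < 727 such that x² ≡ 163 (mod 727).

317, 410

Since 727 ≡ 3 (mod 4), a square root of 163 is 163^((727+1)/4) = 163^182 mod 727.
Repeated squaring: 163^2≡397, 163^4≡577, 163^8≡690, 163^16≡642, 163^32≡682, 163^64≡571, 163^128≡345 (mod 727).
163^182 = 163^(128+32+16+4+2) ≡ 410 (mod 727).
Check: 410² = 168100 ≡ 163 (mod 727). The two roots are 317 and 410.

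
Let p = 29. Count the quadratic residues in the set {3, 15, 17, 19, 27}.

0

(3/29) = -1 → non-residue.
(15/29) = -1 → non-residue.
(17/29) = -1 → non-residue.
(19/29) = -1 → non-residue.
(27/29) = -1 → non-residue.
Total quadratic residues among the 5: 0.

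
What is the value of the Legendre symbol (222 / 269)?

1

Pull out 2: since 269 ≡ 5 (mod 8), (2/269) = -1.
Reciprocity: 111 ≡ 3 and 269 ≡ 1 (mod 4), so (111/269) = +(269/111).
Reduce top mod 111: now compute (47/111).
Reciprocity: 47 ≡ 3 and 111 ≡ 3 (mod 4), so (47/111) = −(111/47).
Reduce top mod 47: now compute (17/47).
Reciprocity: 17 ≡ 1 and 47 ≡ 3 (mod 4), so (17/47) = +(47/17).
Reduce top mod 17: now compute (13/17).
Reciprocity: 13 ≡ 1 and 17 ≡ 1 (mod 4), so (13/17) = +(17/13).
Reduce top mod 13: now compute (4/13).
Pull out 2^2: since 13 ≡ 5 (mod 8), (2/13) = -1, so (2/13)^2 = +1.
Reached (1/13) = 1. Collecting the sign flips along the way, the symbol is +1.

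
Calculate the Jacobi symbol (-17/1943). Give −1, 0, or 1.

1

First reduce: -17 ≡ 1926 (mod 1943).
Pull out 2: since 1943 ≡ 7 (mod 8), (2/1943) = +1.
Reciprocity: 963 ≡ 3 and 1943 ≡ 3 (mod 4), so (963/1943) = −(1943/963).
Reduce top mod 963: now compute (17/963).
Reciprocity: 17 ≡ 1 and 963 ≡ 3 (mod 4), so (17/963) = +(963/17).
Reduce top mod 17: now compute (11/17).
Reciprocity: 11 ≡ 3 and 17 ≡ 1 (mod 4), so (11/17) = +(17/11).
Reduce top mod 11: now compute (6/11).
Pull out 2: since 11 ≡ 3 (mod 8), (2/11) = -1.
Reciprocity: 3 ≡ 3 and 11 ≡ 3 (mod 4), so (3/11) = −(11/3).
Reduce top mod 3: now compute (2/3).
Pull out 2: since 3 ≡ 3 (mod 8), (2/3) = -1.
Reached (1/3) = 1. Collecting the sign flips along the way, the symbol is +1.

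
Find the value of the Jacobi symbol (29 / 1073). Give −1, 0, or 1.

0

Reciprocity: 29 ≡ 1 and 1073 ≡ 1 (mod 4), so (29/1073) = +(1073/29).
Reduce top mod 29: now compute (0/29).
Top reduces to 0: gcd > 1, so the symbol is 0.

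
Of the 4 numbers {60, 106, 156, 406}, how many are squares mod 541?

(60/541) = +1 → QR.
(106/541) = -1 → non-residue.
(156/541) = -1 → non-residue.
(406/541) = +1 → QR.
Total quadratic residues among the 4: 2.

2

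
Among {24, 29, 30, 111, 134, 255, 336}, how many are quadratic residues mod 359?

(24/359) = +1 → QR.
(29/359) = -1 → non-residue.
(30/359) = +1 → QR.
(111/359) = +1 → QR.
(134/359) = -1 → non-residue.
(255/359) = +1 → QR.
(336/359) = -1 → non-residue.
Total quadratic residues among the 7: 4.

4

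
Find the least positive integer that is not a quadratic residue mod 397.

(2/397) = −1, so 2 is the smallest positive non-residue mod 397.

2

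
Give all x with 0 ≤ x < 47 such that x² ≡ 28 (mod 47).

Since 47 ≡ 3 (mod 4), a square root of 28 is 28^((47+1)/4) = 28^12 mod 47.
Repeated squaring: 28^2≡32, 28^4≡37, 28^8≡6 (mod 47).
28^12 = 28^(8+4) ≡ 34 (mod 47).
Check: 34² = 1156 ≡ 28 (mod 47). The two roots are 13 and 34.

13, 34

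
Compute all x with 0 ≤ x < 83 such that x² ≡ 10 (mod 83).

33, 50

Since 83 ≡ 3 (mod 4), a square root of 10 is 10^((83+1)/4) = 10^21 mod 83.
Repeated squaring: 10^2≡17, 10^4≡40, 10^8≡23, 10^16≡31 (mod 83).
10^21 = 10^(16+4+1) ≡ 33 (mod 83).
Check: 33² = 1089 ≡ 10 (mod 83). The two roots are 33 and 50.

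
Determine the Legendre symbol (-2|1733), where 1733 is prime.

-1

First reduce: -2 ≡ 1731 (mod 1733).
Reciprocity: 1731 ≡ 3 and 1733 ≡ 1 (mod 4), so (1731/1733) = +(1733/1731).
Reduce top mod 1731: now compute (2/1731).
Pull out 2: since 1731 ≡ 3 (mod 8), (2/1731) = -1.
Reached (1/1731) = 1. Collecting the sign flips along the way, the symbol is -1.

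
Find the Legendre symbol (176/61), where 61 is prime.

-1

Euler's criterion: (176/61) ≡ 54^30 (mod 61).
54^2 ≡ 49 (mod 61)
54^4 ≡ 22 (mod 61)
54^8 ≡ 57 (mod 61)
54^16 ≡ 16 (mod 61)
54^30 = 54^(16+8+4+2) ≡ 60 (mod 61).
Result is 60 ≡ −1, so (176/61) = −1.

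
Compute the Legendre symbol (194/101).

First reduce: 194 ≡ 93 (mod 101).
Reciprocity: 93 ≡ 1 and 101 ≡ 1 (mod 4), so (93/101) = +(101/93).
Reduce top mod 93: now compute (8/93).
Pull out 2^3: since 93 ≡ 5 (mod 8), (2/93) = -1, so (2/93)^3 = -1.
Reached (1/93) = 1. Collecting the sign flips along the way, the symbol is -1.

-1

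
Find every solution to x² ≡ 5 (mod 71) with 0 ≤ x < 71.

Since 71 ≡ 3 (mod 4), a square root of 5 is 5^((71+1)/4) = 5^18 mod 71.
Repeated squaring: 5^2≡25, 5^4≡57, 5^8≡54, 5^16≡5 (mod 71).
5^18 = 5^(16+2) ≡ 54 (mod 71).
Check: 54² = 2916 ≡ 5 (mod 71). The two roots are 17 and 54.

17, 54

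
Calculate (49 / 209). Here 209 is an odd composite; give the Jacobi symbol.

Reciprocity: 49 ≡ 1 and 209 ≡ 1 (mod 4), so (49/209) = +(209/49).
Reduce top mod 49: now compute (13/49).
Reciprocity: 13 ≡ 1 and 49 ≡ 1 (mod 4), so (13/49) = +(49/13).
Reduce top mod 13: now compute (10/13).
Pull out 2: since 13 ≡ 5 (mod 8), (2/13) = -1.
Reciprocity: 5 ≡ 1 and 13 ≡ 1 (mod 4), so (5/13) = +(13/5).
Reduce top mod 5: now compute (3/5).
Reciprocity: 3 ≡ 3 and 5 ≡ 1 (mod 4), so (3/5) = +(5/3).
Reduce top mod 3: now compute (2/3).
Pull out 2: since 3 ≡ 3 (mod 8), (2/3) = -1.
Reached (1/3) = 1. Collecting the sign flips along the way, the symbol is +1.

1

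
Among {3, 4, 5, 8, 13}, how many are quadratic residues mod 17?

(3/17) = -1 → non-residue.
(4/17) = +1 → QR.
(5/17) = -1 → non-residue.
(8/17) = +1 → QR.
(13/17) = +1 → QR.
Total quadratic residues among the 5: 3.

3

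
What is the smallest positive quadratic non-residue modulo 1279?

3

(2/1279) = +1, so 2 is a residue.
(3/1279) = −1, so 3 is the smallest positive non-residue mod 1279.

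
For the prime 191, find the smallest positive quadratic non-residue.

7

(2/191) = +1, so 2 is a residue.
(3/191) = +1, so 3 is a residue.
(4/191) = +1, so 4 is a residue.
(5/191) = +1, so 5 is a residue.
(6/191) = +1, so 6 is a residue.
(7/191) = −1, so 7 is the smallest positive non-residue mod 191.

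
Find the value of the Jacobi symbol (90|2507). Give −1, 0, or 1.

Pull out 2: since 2507 ≡ 3 (mod 8), (2/2507) = -1.
Reciprocity: 45 ≡ 1 and 2507 ≡ 3 (mod 4), so (45/2507) = +(2507/45).
Reduce top mod 45: now compute (32/45).
Pull out 2^5: since 45 ≡ 5 (mod 8), (2/45) = -1, so (2/45)^5 = -1.
Reached (1/45) = 1. Collecting the sign flips along the way, the symbol is +1.

1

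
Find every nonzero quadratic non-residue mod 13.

Square k = 1,…,6 (k and 13−k give the same square):
1²=1, 2²=4, 3²=9, 4²≡3, 5²≡12, 6²≡10 (mod 13).
The residues are {1, 3, 4, 9, 10, 12}; the non-residues are the remaining 6 nonzero classes.

2 5 6 7 8 11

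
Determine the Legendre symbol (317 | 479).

Euler's criterion: (317/479) ≡ 317^239 (mod 479).
317^2 ≡ 378 (mod 479)
317^4 ≡ 142 (mod 479)
317^8 ≡ 46 (mod 479)
317^16 ≡ 200 (mod 479)
317^32 ≡ 243 (mod 479)
317^64 ≡ 132 (mod 479)
317^128 ≡ 180 (mod 479)
317^239 = 317^(128+64+32+8+4+2+1) ≡ 478 (mod 479).
Result is 478 ≡ −1, so (317/479) = −1.

-1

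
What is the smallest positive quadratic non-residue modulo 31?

3

(2/31) = +1, so 2 is a residue.
(3/31) = −1, so 3 is the smallest positive non-residue mod 31.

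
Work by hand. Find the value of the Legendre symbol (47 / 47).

0

First reduce: 47 ≡ 0 (mod 47).
Top reduces to 0: gcd > 1, so the symbol is 0.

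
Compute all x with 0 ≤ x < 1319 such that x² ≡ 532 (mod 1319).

67, 1252

Since 1319 ≡ 3 (mod 4), a square root of 532 is 532^((1319+1)/4) = 532^330 mod 1319.
Repeated squaring: 532^2≡758, 532^4≡799, 532^8≡5, 532^16≡25, 532^32≡625, 532^64≡201, 532^128≡831, 532^256≡724 (mod 1319).
532^330 = 532^(256+64+8+2) ≡ 67 (mod 1319).
Check: 67² = 4489 ≡ 532 (mod 1319). The two roots are 67 and 1252.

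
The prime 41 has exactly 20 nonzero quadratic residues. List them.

Square k = 1,…,20 (k and 41−k give the same square):
1²=1, 2²=4, 3²=9, 4²=16, 5²=25, 6²=36, 7²≡8, 8²≡23, 9²≡40, 10²≡18, 11²≡39, 12²≡21, 13²≡5, 14²≡32, 15²≡20, 16²≡10, 17²≡2, 18²≡37, 19²≡33, 20²≡31 (mod 41).
So the quadratic residues mod 41 are {1, 2, 4, 5, 8, 9, 10, 16, 18, 20, 21, 23, 25, 31, 32, 33, 36, 37, 39, 40}.

1,2,4,5,8,9,10,16,18,20,21,23,25,31,32,33,36,37,39,40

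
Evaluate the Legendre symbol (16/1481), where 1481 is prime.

Pull out 2^4: since 1481 ≡ 1 (mod 8), (2/1481) = +1, so (2/1481)^4 = +1.
Reached (1/1481) = 1. Collecting the sign flips along the way, the symbol is +1.

1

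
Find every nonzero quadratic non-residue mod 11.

Square k = 1,…,5 (k and 11−k give the same square):
1²=1, 2²=4, 3²=9, 4²≡5, 5²≡3 (mod 11).
The residues are {1, 3, 4, 5, 9}; the non-residues are the remaining 5 nonzero classes.

2, 6, 7, 8, 10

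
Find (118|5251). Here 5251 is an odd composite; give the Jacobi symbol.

0

Pull out 2: since 5251 ≡ 3 (mod 8), (2/5251) = -1.
Reciprocity: 59 ≡ 3 and 5251 ≡ 3 (mod 4), so (59/5251) = −(5251/59).
Reduce top mod 59: now compute (0/59).
Top reduces to 0: gcd > 1, so the symbol is 0.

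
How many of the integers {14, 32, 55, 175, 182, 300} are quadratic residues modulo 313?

2

(14/313) = -1 → non-residue.
(32/313) = +1 → QR.
(55/313) = -1 → non-residue.
(175/313) = -1 → non-residue.
(182/313) = -1 → non-residue.
(300/313) = +1 → QR.
Total quadratic residues among the 6: 2.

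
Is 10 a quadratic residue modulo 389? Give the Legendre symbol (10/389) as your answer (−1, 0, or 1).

-1

Euler's criterion: (10/389) ≡ 10^194 (mod 389).
10^2 ≡ 100 (mod 389)
10^4 ≡ 275 (mod 389)
10^8 ≡ 159 (mod 389)
10^16 ≡ 385 (mod 389)
10^32 ≡ 16 (mod 389)
10^64 ≡ 256 (mod 389)
10^128 ≡ 184 (mod 389)
10^194 = 10^(128+64+2) ≡ 388 (mod 389).
Result is 388 ≡ −1, so (10/389) = −1.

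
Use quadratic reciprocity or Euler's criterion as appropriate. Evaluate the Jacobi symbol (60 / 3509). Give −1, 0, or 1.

-1

Pull out 2^2: since 3509 ≡ 5 (mod 8), (2/3509) = -1, so (2/3509)^2 = +1.
Reciprocity: 15 ≡ 3 and 3509 ≡ 1 (mod 4), so (15/3509) = +(3509/15).
Reduce top mod 15: now compute (14/15).
Pull out 2: since 15 ≡ 7 (mod 8), (2/15) = +1.
Reciprocity: 7 ≡ 3 and 15 ≡ 3 (mod 4), so (7/15) = −(15/7).
Reduce top mod 7: now compute (1/7).
Reached (1/7) = 1. Collecting the sign flips along the way, the symbol is -1.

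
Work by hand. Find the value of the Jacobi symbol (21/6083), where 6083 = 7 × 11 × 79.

Reciprocity: 21 ≡ 1 and 6083 ≡ 3 (mod 4), so (21/6083) = +(6083/21).
Reduce top mod 21: now compute (14/21).
Pull out 2: since 21 ≡ 5 (mod 8), (2/21) = -1.
Reciprocity: 7 ≡ 3 and 21 ≡ 1 (mod 4), so (7/21) = +(21/7).
Reduce top mod 7: now compute (0/7).
Top reduces to 0: gcd > 1, so the symbol is 0.

0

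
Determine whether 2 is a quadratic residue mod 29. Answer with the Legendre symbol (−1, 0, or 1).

-1

Pull out 2: since 29 ≡ 5 (mod 8), (2/29) = -1.
Reached (1/29) = 1. Collecting the sign flips along the way, the symbol is -1.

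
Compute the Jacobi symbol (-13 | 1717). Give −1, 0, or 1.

1

First reduce: -13 ≡ 1704 (mod 1717).
Pull out 2^3: since 1717 ≡ 5 (mod 8), (2/1717) = -1, so (2/1717)^3 = -1.
Reciprocity: 213 ≡ 1 and 1717 ≡ 1 (mod 4), so (213/1717) = +(1717/213).
Reduce top mod 213: now compute (13/213).
Reciprocity: 13 ≡ 1 and 213 ≡ 1 (mod 4), so (13/213) = +(213/13).
Reduce top mod 13: now compute (5/13).
Reciprocity: 5 ≡ 1 and 13 ≡ 1 (mod 4), so (5/13) = +(13/5).
Reduce top mod 5: now compute (3/5).
Reciprocity: 3 ≡ 3 and 5 ≡ 1 (mod 4), so (3/5) = +(5/3).
Reduce top mod 3: now compute (2/3).
Pull out 2: since 3 ≡ 3 (mod 8), (2/3) = -1.
Reached (1/3) = 1. Collecting the sign flips along the way, the symbol is +1.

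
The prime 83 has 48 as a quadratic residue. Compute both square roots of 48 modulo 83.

31, 52

Since 83 ≡ 3 (mod 4), a square root of 48 is 48^((83+1)/4) = 48^21 mod 83.
Repeated squaring: 48^2≡63, 48^4≡68, 48^8≡59, 48^16≡78 (mod 83).
48^21 = 48^(16+4+1) ≡ 31 (mod 83).
Check: 31² = 961 ≡ 48 (mod 83). The two roots are 31 and 52.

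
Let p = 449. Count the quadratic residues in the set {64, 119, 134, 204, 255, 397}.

(64/449) = +1 → QR.
(119/449) = -1 → non-residue.
(134/449) = +1 → QR.
(204/449) = +1 → QR.
(255/449) = +1 → QR.
(397/449) = -1 → non-residue.
Total quadratic residues among the 6: 4.

4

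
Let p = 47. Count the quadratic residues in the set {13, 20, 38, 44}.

0

(13/47) = -1 → non-residue.
(20/47) = -1 → non-residue.
(38/47) = -1 → non-residue.
(44/47) = -1 → non-residue.
Total quadratic residues among the 4: 0.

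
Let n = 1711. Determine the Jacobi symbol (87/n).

Reciprocity: 87 ≡ 3 and 1711 ≡ 3 (mod 4), so (87/1711) = −(1711/87).
Reduce top mod 87: now compute (58/87).
Pull out 2: since 87 ≡ 7 (mod 8), (2/87) = +1.
Reciprocity: 29 ≡ 1 and 87 ≡ 3 (mod 4), so (29/87) = +(87/29).
Reduce top mod 29: now compute (0/29).
Top reduces to 0: gcd > 1, so the symbol is 0.

0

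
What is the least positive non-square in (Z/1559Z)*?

(2/1559) = +1, so 2 is a residue.
(3/1559) = +1, so 3 is a residue.
(4/1559) = +1, so 4 is a residue.
(5/1559) = +1, so 5 is a residue.
(6/1559) = +1, so 6 is a residue.
(7/1559) = +1, so 7 is a residue.
(8/1559) = +1, so 8 is a residue.
(9/1559) = +1, so 9 is a residue.
(10/1559) = +1, so 10 is a residue.
(11/1559) = +1, so 11 is a residue.
(12/1559) = +1, so 12 is a residue.
(13/1559) = +1, so 13 is a residue.
(14/1559) = +1, so 14 is a residue.
(15/1559) = +1, so 15 is a residue.
(16/1559) = +1, so 16 is a residue.
(17/1559) = −1, so 17 is the smallest positive non-residue mod 1559.

17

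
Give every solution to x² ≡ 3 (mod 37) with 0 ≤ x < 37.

37 ≡ 1 (mod 4), so we find a root by search.
Trying successive values, 15² = 225 ≡ 3 (mod 37). The other root is 37 − 15 = 22.

15, 22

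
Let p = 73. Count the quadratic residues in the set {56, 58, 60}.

0

(56/73) = -1 → non-residue.
(58/73) = -1 → non-residue.
(60/73) = -1 → non-residue.
Total quadratic residues among the 3: 0.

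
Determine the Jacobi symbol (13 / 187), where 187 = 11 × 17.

-1

Reciprocity: 13 ≡ 1 and 187 ≡ 3 (mod 4), so (13/187) = +(187/13).
Reduce top mod 13: now compute (5/13).
Reciprocity: 5 ≡ 1 and 13 ≡ 1 (mod 4), so (5/13) = +(13/5).
Reduce top mod 5: now compute (3/5).
Reciprocity: 3 ≡ 3 and 5 ≡ 1 (mod 4), so (3/5) = +(5/3).
Reduce top mod 3: now compute (2/3).
Pull out 2: since 3 ≡ 3 (mod 8), (2/3) = -1.
Reached (1/3) = 1. Collecting the sign flips along the way, the symbol is -1.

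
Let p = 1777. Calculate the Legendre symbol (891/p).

Reciprocity: 891 ≡ 3 and 1777 ≡ 1 (mod 4), so (891/1777) = +(1777/891).
Reduce top mod 891: now compute (886/891).
Pull out 2: since 891 ≡ 3 (mod 8), (2/891) = -1.
Reciprocity: 443 ≡ 3 and 891 ≡ 3 (mod 4), so (443/891) = −(891/443).
Reduce top mod 443: now compute (5/443).
Reciprocity: 5 ≡ 1 and 443 ≡ 3 (mod 4), so (5/443) = +(443/5).
Reduce top mod 5: now compute (3/5).
Reciprocity: 3 ≡ 3 and 5 ≡ 1 (mod 4), so (3/5) = +(5/3).
Reduce top mod 3: now compute (2/3).
Pull out 2: since 3 ≡ 3 (mod 8), (2/3) = -1.
Reached (1/3) = 1. Collecting the sign flips along the way, the symbol is -1.

-1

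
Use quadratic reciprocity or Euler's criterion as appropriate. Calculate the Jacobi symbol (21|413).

0

Reciprocity: 21 ≡ 1 and 413 ≡ 1 (mod 4), so (21/413) = +(413/21).
Reduce top mod 21: now compute (14/21).
Pull out 2: since 21 ≡ 5 (mod 8), (2/21) = -1.
Reciprocity: 7 ≡ 3 and 21 ≡ 1 (mod 4), so (7/21) = +(21/7).
Reduce top mod 7: now compute (0/7).
Top reduces to 0: gcd > 1, so the symbol is 0.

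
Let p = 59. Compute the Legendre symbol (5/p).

Euler's criterion: (5/59) ≡ 5^29 (mod 59).
5^2 ≡ 25 (mod 59)
5^4 ≡ 35 (mod 59)
5^8 ≡ 45 (mod 59)
5^16 ≡ 19 (mod 59)
5^29 = 5^(16+8+4+1) ≡ 1 (mod 59).
Result is 1, so (5/59) = 1.

1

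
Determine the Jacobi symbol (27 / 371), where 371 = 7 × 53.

Reciprocity: 27 ≡ 3 and 371 ≡ 3 (mod 4), so (27/371) = −(371/27).
Reduce top mod 27: now compute (20/27).
Pull out 2^2: since 27 ≡ 3 (mod 8), (2/27) = -1, so (2/27)^2 = +1.
Reciprocity: 5 ≡ 1 and 27 ≡ 3 (mod 4), so (5/27) = +(27/5).
Reduce top mod 5: now compute (2/5).
Pull out 2: since 5 ≡ 5 (mod 8), (2/5) = -1.
Reached (1/5) = 1. Collecting the sign flips along the way, the symbol is +1.

1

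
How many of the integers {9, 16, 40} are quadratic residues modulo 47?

(9/47) = +1 → QR.
(16/47) = +1 → QR.
(40/47) = -1 → non-residue.
Total quadratic residues among the 3: 2.

2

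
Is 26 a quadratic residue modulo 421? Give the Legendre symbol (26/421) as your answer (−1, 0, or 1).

Pull out 2: since 421 ≡ 5 (mod 8), (2/421) = -1.
Reciprocity: 13 ≡ 1 and 421 ≡ 1 (mod 4), so (13/421) = +(421/13).
Reduce top mod 13: now compute (5/13).
Reciprocity: 5 ≡ 1 and 13 ≡ 1 (mod 4), so (5/13) = +(13/5).
Reduce top mod 5: now compute (3/5).
Reciprocity: 3 ≡ 3 and 5 ≡ 1 (mod 4), so (3/5) = +(5/3).
Reduce top mod 3: now compute (2/3).
Pull out 2: since 3 ≡ 3 (mod 8), (2/3) = -1.
Reached (1/3) = 1. Collecting the sign flips along the way, the symbol is +1.

1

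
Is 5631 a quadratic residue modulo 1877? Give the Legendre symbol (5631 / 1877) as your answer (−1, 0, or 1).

First reduce: 5631 ≡ 0 (mod 1877).
Top reduces to 0: gcd > 1, so the symbol is 0.

0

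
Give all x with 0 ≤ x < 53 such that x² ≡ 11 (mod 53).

53 ≡ 1 (mod 4), so we find a root by search.
Trying successive values, 8² = 64 ≡ 11 (mod 53). The other root is 53 − 8 = 45.

8, 45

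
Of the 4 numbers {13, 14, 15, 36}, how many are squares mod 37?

(13/37) = -1 → non-residue.
(14/37) = -1 → non-residue.
(15/37) = -1 → non-residue.
(36/37) = +1 → QR.
Total quadratic residues among the 4: 1.

1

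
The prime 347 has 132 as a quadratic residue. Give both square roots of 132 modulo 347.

Since 347 ≡ 3 (mod 4), a square root of 132 is 132^((347+1)/4) = 132^87 mod 347.
Repeated squaring: 132^2≡74, 132^4≡271, 132^8≡224, 132^16≡208, 132^32≡236, 132^64≡176 (mod 347).
132^87 = 132^(64+16+4+2+1) ≡ 241 (mod 347).
Check: 241² = 58081 ≡ 132 (mod 347). The two roots are 106 and 241.

106, 241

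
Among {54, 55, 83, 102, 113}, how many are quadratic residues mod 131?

(54/131) = -1 → non-residue.
(55/131) = +1 → QR.
(83/131) = -1 → non-residue.
(102/131) = +1 → QR.
(113/131) = +1 → QR.
Total quadratic residues among the 5: 3.

3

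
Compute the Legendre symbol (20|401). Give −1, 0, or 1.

Euler's criterion: (20/401) ≡ 20^200 (mod 401).
20^2 ≡ 400 (mod 401)
20^4 ≡ 1 (mod 401)
20^8 ≡ 1 (mod 401)
20^16 ≡ 1 (mod 401)
20^32 ≡ 1 (mod 401)
20^64 ≡ 1 (mod 401)
20^128 ≡ 1 (mod 401)
20^200 = 20^(128+64+8) ≡ 1 (mod 401).
Result is 1, so (20/401) = 1.

1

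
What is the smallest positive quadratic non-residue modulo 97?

5

(2/97) = +1, so 2 is a residue.
(3/97) = +1, so 3 is a residue.
(4/97) = +1, so 4 is a residue.
(5/97) = −1, so 5 is the smallest positive non-residue mod 97.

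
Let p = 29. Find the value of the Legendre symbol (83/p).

1

First reduce: 83 ≡ 25 (mod 29).
Reciprocity: 25 ≡ 1 and 29 ≡ 1 (mod 4), so (25/29) = +(29/25).
Reduce top mod 25: now compute (4/25).
Pull out 2^2: since 25 ≡ 1 (mod 8), (2/25) = +1, so (2/25)^2 = +1.
Reached (1/25) = 1. Collecting the sign flips along the way, the symbol is +1.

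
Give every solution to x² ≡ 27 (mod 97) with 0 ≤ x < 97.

97 ≡ 1 (mod 4), so we find a root by search.
Trying successive values, 30² = 900 ≡ 27 (mod 97). The other root is 97 − 30 = 67.

30, 67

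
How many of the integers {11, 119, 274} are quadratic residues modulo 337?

(11/337) = -1 → non-residue.
(119/337) = -1 → non-residue.
(274/337) = +1 → QR.
Total quadratic residues among the 3: 1.

1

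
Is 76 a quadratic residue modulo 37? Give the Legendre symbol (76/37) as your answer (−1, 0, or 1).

-1

Euler's criterion: (76/37) ≡ 2^18 (mod 37).
2^2 ≡ 4 (mod 37)
2^4 ≡ 16 (mod 37)
2^8 ≡ 34 (mod 37)
2^16 ≡ 9 (mod 37)
2^18 = 2^(16+2) ≡ 36 (mod 37).
Result is 36 ≡ −1, so (76/37) = −1.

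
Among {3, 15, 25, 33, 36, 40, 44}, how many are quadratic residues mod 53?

5

(3/53) = -1 → non-residue.
(15/53) = +1 → QR.
(25/53) = +1 → QR.
(33/53) = -1 → non-residue.
(36/53) = +1 → QR.
(40/53) = +1 → QR.
(44/53) = +1 → QR.
Total quadratic residues among the 7: 5.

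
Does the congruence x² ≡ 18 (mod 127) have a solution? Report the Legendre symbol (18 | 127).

Pull out 2: since 127 ≡ 7 (mod 8), (2/127) = +1.
Reciprocity: 9 ≡ 1 and 127 ≡ 3 (mod 4), so (9/127) = +(127/9).
Reduce top mod 9: now compute (1/9).
Reached (1/9) = 1. Collecting the sign flips along the way, the symbol is +1.

1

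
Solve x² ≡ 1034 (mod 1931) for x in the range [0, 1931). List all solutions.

462, 1469

Since 1931 ≡ 3 (mod 4), a square root of 1034 is 1034^((1931+1)/4) = 1034^483 mod 1931.
Repeated squaring: 1034^2≡1313, 1034^4≡1517, 1034^8≡1468, 1034^16≡28, 1034^32≡784, 1034^64≡598, 1034^128≡369, 1034^256≡991 (mod 1931).
1034^483 = 1034^(256+128+64+32+2+1) ≡ 1469 (mod 1931).
Check: 1469² = 2157961 ≡ 1034 (mod 1931). The two roots are 462 and 1469.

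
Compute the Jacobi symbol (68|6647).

0

Pull out 2^2: since 6647 ≡ 7 (mod 8), (2/6647) = +1, so (2/6647)^2 = +1.
Reciprocity: 17 ≡ 1 and 6647 ≡ 3 (mod 4), so (17/6647) = +(6647/17).
Reduce top mod 17: now compute (0/17).
Top reduces to 0: gcd > 1, so the symbol is 0.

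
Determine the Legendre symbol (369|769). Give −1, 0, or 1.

1

Reciprocity: 369 ≡ 1 and 769 ≡ 1 (mod 4), so (369/769) = +(769/369).
Reduce top mod 369: now compute (31/369).
Reciprocity: 31 ≡ 3 and 369 ≡ 1 (mod 4), so (31/369) = +(369/31).
Reduce top mod 31: now compute (28/31).
Pull out 2^2: since 31 ≡ 7 (mod 8), (2/31) = +1, so (2/31)^2 = +1.
Reciprocity: 7 ≡ 3 and 31 ≡ 3 (mod 4), so (7/31) = −(31/7).
Reduce top mod 7: now compute (3/7).
Reciprocity: 3 ≡ 3 and 7 ≡ 3 (mod 4), so (3/7) = −(7/3).
Reduce top mod 3: now compute (1/3).
Reached (1/3) = 1. Collecting the sign flips along the way, the symbol is +1.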